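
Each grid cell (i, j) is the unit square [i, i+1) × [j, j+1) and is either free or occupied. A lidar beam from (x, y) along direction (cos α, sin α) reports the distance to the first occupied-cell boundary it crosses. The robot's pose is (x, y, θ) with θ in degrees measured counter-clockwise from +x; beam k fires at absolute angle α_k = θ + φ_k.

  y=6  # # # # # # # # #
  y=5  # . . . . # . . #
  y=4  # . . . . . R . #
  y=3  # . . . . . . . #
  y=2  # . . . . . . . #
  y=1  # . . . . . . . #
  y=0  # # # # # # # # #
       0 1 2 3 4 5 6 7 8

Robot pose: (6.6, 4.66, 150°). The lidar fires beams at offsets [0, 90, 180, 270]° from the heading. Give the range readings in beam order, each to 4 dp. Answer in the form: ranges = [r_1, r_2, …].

beam 1: φ=0°, α=150°
  dir = (cos 150°, sin 150°) = (-0.8660, 0.5000); from cell (6,4)
  next x-line at t=0.6928, next y-line at t=0.6800; Δt_x=1.1547, Δt_y=2.0000
    y: enter (6,5) at t=0.6800
    x: enter (5,5) at t=0.6928 ← occupied
  → r_1 = 0.6928
beam 2: φ=90°, α=240°
  dir = (cos 240°, sin 240°) = (-0.5000, -0.8660); from cell (6,4)
  next x-line at t=1.2000, next y-line at t=0.7621; Δt_x=2.0000, Δt_y=1.1547
    y: enter (6,3) at t=0.7621
    x: enter (5,3) at t=1.2000
    y: enter (5,2) at t=1.9168
    y: enter (5,1) at t=3.0715
    x: enter (4,1) at t=3.2000
    y: enter (4,0) at t=4.2262 ← occupied
  → r_2 = 4.2262
beam 3: φ=180°, α=330°
  dir = (cos 330°, sin 330°) = (0.8660, -0.5000); from cell (6,4)
  next x-line at t=0.4619, next y-line at t=1.3200; Δt_x=1.1547, Δt_y=2.0000
    x: enter (7,4) at t=0.4619
    y: enter (7,3) at t=1.3200
    x: enter (8,3) at t=1.6166 ← occupied
  → r_3 = 1.6166
beam 4: φ=270°, α=60°
  dir = (cos 60°, sin 60°) = (0.5000, 0.8660); from cell (6,4)
  next x-line at t=0.8000, next y-line at t=0.3926; Δt_x=2.0000, Δt_y=1.1547
    y: enter (6,5) at t=0.3926
    x: enter (7,5) at t=0.8000
    y: enter (7,6) at t=1.5473 ← occupied
  → r_4 = 1.5473

ranges = [0.6928, 4.2262, 1.6166, 1.5473]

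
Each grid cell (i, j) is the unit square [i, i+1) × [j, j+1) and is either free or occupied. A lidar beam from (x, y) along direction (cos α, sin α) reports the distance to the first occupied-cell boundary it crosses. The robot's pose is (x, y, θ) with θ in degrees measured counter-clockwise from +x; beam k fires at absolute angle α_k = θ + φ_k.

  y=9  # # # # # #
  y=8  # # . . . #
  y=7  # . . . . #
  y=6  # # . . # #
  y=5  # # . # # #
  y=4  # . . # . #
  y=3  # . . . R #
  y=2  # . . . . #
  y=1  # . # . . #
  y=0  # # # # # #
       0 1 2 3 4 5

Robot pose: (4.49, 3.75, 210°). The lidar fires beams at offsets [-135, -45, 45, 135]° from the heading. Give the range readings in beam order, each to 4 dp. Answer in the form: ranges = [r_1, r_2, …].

ranges = [1.2941, 0.9659, 2.8470, 0.5280]

beam 1: φ=-135°, α=75°
  direction (0.2588, 0.9659); cell (4,3); t to first gridline: x 1.9705, y 0.2588 (then +3.8637 / +1.0353)
    (4,4) via y @ 0.2588
    (4,5) via y @ 1.2941  # hit
  → r_1 = 1.2941
beam 2: φ=-45°, α=165°
  direction (-0.9659, 0.2588); cell (4,3); t to first gridline: x 0.5073, y 0.9659 (then +1.0353 / +3.8637)
    (3,3) via x @ 0.5073
    (3,4) via y @ 0.9659  # hit
  → r_2 = 0.9659
beam 3: φ=45°, α=255°
  direction (-0.2588, -0.9659); cell (4,3); t to first gridline: x 1.8932, y 0.7765 (then +3.8637 / +1.0353)
    (4,2) via y @ 0.7765
    (4,1) via y @ 1.8117
    (3,1) via x @ 1.8932
    (3,0) via y @ 2.8470  # hit
  → r_3 = 2.8470
beam 4: φ=135°, α=345°
  direction (0.9659, -0.2588); cell (4,3); t to first gridline: x 0.5280, y 2.8978 (then +1.0353 / +3.8637)
    (5,3) via x @ 0.5280  # hit
  → r_4 = 0.5280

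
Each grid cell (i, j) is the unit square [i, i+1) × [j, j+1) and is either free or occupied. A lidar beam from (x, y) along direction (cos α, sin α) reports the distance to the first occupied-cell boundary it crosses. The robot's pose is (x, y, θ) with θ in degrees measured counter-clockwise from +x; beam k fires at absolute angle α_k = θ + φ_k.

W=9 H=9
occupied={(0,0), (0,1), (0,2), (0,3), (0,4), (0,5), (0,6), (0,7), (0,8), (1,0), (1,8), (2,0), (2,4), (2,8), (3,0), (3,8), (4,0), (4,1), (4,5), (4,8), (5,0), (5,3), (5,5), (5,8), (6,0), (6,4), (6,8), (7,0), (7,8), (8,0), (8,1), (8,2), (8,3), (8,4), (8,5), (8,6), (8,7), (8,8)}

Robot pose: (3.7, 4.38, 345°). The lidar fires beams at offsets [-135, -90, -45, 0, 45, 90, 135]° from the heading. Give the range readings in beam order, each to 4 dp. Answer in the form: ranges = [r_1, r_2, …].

beam 1: φ=-135°, α=210°
  cosα=-0.8660 sinα=-0.5000 | (3,4) | tMaxX 0.8083 tMaxY 0.7600 | tΔX 1.1547 tΔY 2.0000
    t=0.7600 [y] (3,3)
    t=0.8083 [x] (2,3)
    t=1.9630 [x] (1,3)
    t=2.7600 [y] (1,2)
    t=3.1177 [x] (0,2) — stop
  → r_1 = 3.1177
beam 2: φ=-90°, α=255°
  cosα=-0.2588 sinα=-0.9659 | (3,4) | tMaxX 2.7046 tMaxY 0.3934 | tΔX 3.8637 tΔY 1.0353
    t=0.3934 [y] (3,3)
    t=1.4287 [y] (3,2)
    t=2.4640 [y] (3,1)
    t=2.7046 [x] (2,1)
    t=3.4992 [y] (2,0) — stop
  → r_2 = 3.4992
beam 3: φ=-45°, α=300°
  cosα=0.5000 sinα=-0.8660 | (3,4) | tMaxX 0.6000 tMaxY 0.4388 | tΔX 2.0000 tΔY 1.1547
    t=0.4388 [y] (3,3)
    t=0.6000 [x] (4,3)
    t=1.5935 [y] (4,2)
    t=2.6000 [x] (5,2)
    t=2.7482 [y] (5,1)
    t=3.9029 [y] (5,0) — stop
  → r_3 = 3.9029
beam 4: φ=0°, α=345°
  cosα=0.9659 sinα=-0.2588 | (3,4) | tMaxX 0.3106 tMaxY 1.4682 | tΔX 1.0353 tΔY 3.8637
    t=0.3106 [x] (4,4)
    t=1.3459 [x] (5,4)
    t=1.4682 [y] (5,3) — stop
  → r_4 = 1.4682
beam 5: φ=45°, α=30°
  cosα=0.8660 sinα=0.5000 | (3,4) | tMaxX 0.3464 tMaxY 1.2400 | tΔX 1.1547 tΔY 2.0000
    t=0.3464 [x] (4,4)
    t=1.2400 [y] (4,5) — stop
  → r_5 = 1.2400
beam 6: φ=90°, α=75°
  cosα=0.2588 sinα=0.9659 | (3,4) | tMaxX 1.1591 tMaxY 0.6419 | tΔX 3.8637 tΔY 1.0353
    t=0.6419 [y] (3,5)
    t=1.1591 [x] (4,5) — stop
  → r_6 = 1.1591
beam 7: φ=135°, α=120°
  cosα=-0.5000 sinα=0.8660 | (3,4) | tMaxX 1.4000 tMaxY 0.7159 | tΔX 2.0000 tΔY 1.1547
    t=0.7159 [y] (3,5)
    t=1.4000 [x] (2,5)
    t=1.8706 [y] (2,6)
    t=3.0253 [y] (2,7)
    t=3.4000 [x] (1,7)
    t=4.1800 [y] (1,8) — stop
  → r_7 = 4.1800

ranges = [3.1177, 3.4992, 3.9029, 1.4682, 1.2400, 1.1591, 4.1800]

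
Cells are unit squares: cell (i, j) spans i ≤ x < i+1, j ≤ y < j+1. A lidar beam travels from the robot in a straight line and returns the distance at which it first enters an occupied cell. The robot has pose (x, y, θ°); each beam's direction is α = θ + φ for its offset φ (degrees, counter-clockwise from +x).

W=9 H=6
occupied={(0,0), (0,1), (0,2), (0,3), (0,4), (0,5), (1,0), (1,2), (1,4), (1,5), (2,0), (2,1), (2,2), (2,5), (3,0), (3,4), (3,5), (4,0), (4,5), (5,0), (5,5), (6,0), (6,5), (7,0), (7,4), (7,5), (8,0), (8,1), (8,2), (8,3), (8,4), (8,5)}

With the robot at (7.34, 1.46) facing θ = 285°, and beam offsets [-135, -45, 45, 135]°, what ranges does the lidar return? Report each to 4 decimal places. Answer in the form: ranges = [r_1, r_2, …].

beam 1: φ=-135°, α=150°
  dir = (cos 150°, sin 150°) = (-0.8660, 0.5000); from cell (7,1)
  next x-line at t=0.3926, next y-line at t=1.0800; Δt_x=1.1547, Δt_y=2.0000
    x: enter (6,1) at t=0.3926
    y: enter (6,2) at t=1.0800
    x: enter (5,2) at t=1.5473
    x: enter (4,2) at t=2.7020
    y: enter (4,3) at t=3.0800
    x: enter (3,3) at t=3.8567
    x: enter (2,3) at t=5.0114
    y: enter (2,4) at t=5.0800
    x: enter (1,4) at t=6.1661 ← occupied
  → r_1 = 6.1661
beam 2: φ=-45°, α=240°
  dir = (cos 240°, sin 240°) = (-0.5000, -0.8660); from cell (7,1)
  next x-line at t=0.6800, next y-line at t=0.5312; Δt_x=2.0000, Δt_y=1.1547
    y: enter (7,0) at t=0.5312 ← occupied
  → r_2 = 0.5312
beam 3: φ=45°, α=330°
  dir = (cos 330°, sin 330°) = (0.8660, -0.5000); from cell (7,1)
  next x-line at t=0.7621, next y-line at t=0.9200; Δt_x=1.1547, Δt_y=2.0000
    x: enter (8,1) at t=0.7621 ← occupied
  → r_3 = 0.7621
beam 4: φ=135°, α=60°
  dir = (cos 60°, sin 60°) = (0.5000, 0.8660); from cell (7,1)
  next x-line at t=1.3200, next y-line at t=0.6235; Δt_x=2.0000, Δt_y=1.1547
    y: enter (7,2) at t=0.6235
    x: enter (8,2) at t=1.3200 ← occupied
  → r_4 = 1.3200

ranges = [6.1661, 0.5312, 0.7621, 1.3200]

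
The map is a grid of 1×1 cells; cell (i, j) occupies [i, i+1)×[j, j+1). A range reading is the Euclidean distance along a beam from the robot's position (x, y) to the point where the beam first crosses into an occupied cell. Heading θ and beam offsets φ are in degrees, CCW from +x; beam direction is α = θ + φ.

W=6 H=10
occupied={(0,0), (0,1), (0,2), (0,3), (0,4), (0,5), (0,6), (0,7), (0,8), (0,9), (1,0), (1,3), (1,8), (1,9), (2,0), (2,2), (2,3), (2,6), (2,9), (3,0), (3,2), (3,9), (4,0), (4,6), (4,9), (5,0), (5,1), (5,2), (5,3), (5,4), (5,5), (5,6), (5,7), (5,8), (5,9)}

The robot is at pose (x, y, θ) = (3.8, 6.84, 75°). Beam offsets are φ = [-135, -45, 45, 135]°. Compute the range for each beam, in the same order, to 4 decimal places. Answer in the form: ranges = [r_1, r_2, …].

beam 1: φ=-135°, α=300°
  d=(0.5000,-0.8660)  start (3,6)  tX=0.4000 tY=0.9699  stride 1/|dx|=2.0000 1/|dy|=1.1547
    cross x-line → (4,6), t=0.4000 (wall)
  → r_1 = 0.4000
beam 2: φ=-45°, α=30°
  d=(0.8660,0.5000)  start (3,6)  tX=0.2309 tY=0.3200  stride 1/|dx|=1.1547 1/|dy|=2.0000
    cross x-line → (4,6), t=0.2309 (wall)
  → r_2 = 0.2309
beam 3: φ=45°, α=120°
  d=(-0.5000,0.8660)  start (3,6)  tX=1.6000 tY=0.1848  stride 1/|dx|=2.0000 1/|dy|=1.1547
    cross y-line → (3,7), t=0.1848
    cross y-line → (3,8), t=1.3395
    cross x-line → (2,8), t=1.6000
    cross y-line → (2,9), t=2.4942 (wall)
  → r_3 = 2.4942
beam 4: φ=135°, α=210°
  d=(-0.8660,-0.5000)  start (3,6)  tX=0.9238 tY=1.6800  stride 1/|dx|=1.1547 1/|dy|=2.0000
    cross x-line → (2,6), t=0.9238 (wall)
  → r_4 = 0.9238

ranges = [0.4000, 0.2309, 2.4942, 0.9238]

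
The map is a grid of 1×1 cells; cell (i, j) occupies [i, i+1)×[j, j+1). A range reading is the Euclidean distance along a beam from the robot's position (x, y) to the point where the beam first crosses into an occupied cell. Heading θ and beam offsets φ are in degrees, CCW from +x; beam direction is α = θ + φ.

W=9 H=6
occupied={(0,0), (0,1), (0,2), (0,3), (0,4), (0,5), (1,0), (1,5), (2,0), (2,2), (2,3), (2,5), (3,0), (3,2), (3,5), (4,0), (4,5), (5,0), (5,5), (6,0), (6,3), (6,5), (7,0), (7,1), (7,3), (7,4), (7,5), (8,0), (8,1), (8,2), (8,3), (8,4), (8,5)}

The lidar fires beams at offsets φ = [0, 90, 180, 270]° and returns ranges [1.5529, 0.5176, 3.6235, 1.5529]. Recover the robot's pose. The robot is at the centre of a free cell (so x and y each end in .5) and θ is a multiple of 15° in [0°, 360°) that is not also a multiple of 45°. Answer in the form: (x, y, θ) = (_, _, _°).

Candidates: 21 free-cell centres × 16 headings = 336 poses. Raycast each; keep the one whose scan matches to 4 dp.
  (4.5, 1.5, 285°): beam 1 = 0.5176 ≠ 1.5529 ✗
  (3.5, 1.5, 210°): beam 1 = 1.0000 ≠ 1.5529 ✗
  (1.5, 4.5, 60°): beam 1 = 0.5774 ≠ 1.5529 ✗
  (4.5, 1.5, 300°): beam 1 = 0.5774 ≠ 1.5529 ✗
  …
  (6.5, 2.5, 345°): r_1=1.5529, r_2=0.5176, r_3=3.6235, r_4=1.5529 — all match ✓
Only this pose fits every beam.

(x, y, θ) = (6.5, 2.5, 345°)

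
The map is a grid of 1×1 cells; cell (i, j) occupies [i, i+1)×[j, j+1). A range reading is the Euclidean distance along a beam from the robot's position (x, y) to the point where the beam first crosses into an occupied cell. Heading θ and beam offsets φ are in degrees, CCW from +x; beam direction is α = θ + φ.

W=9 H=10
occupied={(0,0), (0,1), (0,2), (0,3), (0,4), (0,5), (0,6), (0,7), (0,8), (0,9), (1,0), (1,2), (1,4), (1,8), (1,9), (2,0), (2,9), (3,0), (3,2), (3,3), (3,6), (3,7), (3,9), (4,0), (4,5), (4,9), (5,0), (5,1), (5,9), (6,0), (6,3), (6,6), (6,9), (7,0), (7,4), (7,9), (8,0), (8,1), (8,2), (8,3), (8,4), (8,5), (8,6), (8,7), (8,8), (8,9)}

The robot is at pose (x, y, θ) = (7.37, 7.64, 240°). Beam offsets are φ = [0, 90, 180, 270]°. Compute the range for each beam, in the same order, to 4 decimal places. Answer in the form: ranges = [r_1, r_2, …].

ranges = [0.7400, 0.7275, 1.2600, 2.7200]

beam 1: φ=0°, α=240°
  dir = (cos 240°, sin 240°) = (-0.5000, -0.8660); from cell (7,7)
  next x-line at t=0.7400, next y-line at t=0.7390; Δt_x=2.0000, Δt_y=1.1547
    y: enter (7,6) at t=0.7390
    x: enter (6,6) at t=0.7400 ← occupied
  → r_1 = 0.7400
beam 2: φ=90°, α=330°
  dir = (cos 330°, sin 330°) = (0.8660, -0.5000); from cell (7,7)
  next x-line at t=0.7275, next y-line at t=1.2800; Δt_x=1.1547, Δt_y=2.0000
    x: enter (8,7) at t=0.7275 ← occupied
  → r_2 = 0.7275
beam 3: φ=180°, α=60°
  dir = (cos 60°, sin 60°) = (0.5000, 0.8660); from cell (7,7)
  next x-line at t=1.2600, next y-line at t=0.4157; Δt_x=2.0000, Δt_y=1.1547
    y: enter (7,8) at t=0.4157
    x: enter (8,8) at t=1.2600 ← occupied
  → r_3 = 1.2600
beam 4: φ=270°, α=150°
  dir = (cos 150°, sin 150°) = (-0.8660, 0.5000); from cell (7,7)
  next x-line at t=0.4272, next y-line at t=0.7200; Δt_x=1.1547, Δt_y=2.0000
    x: enter (6,7) at t=0.4272
    y: enter (6,8) at t=0.7200
    x: enter (5,8) at t=1.5819
    y: enter (5,9) at t=2.7200 ← occupied
  → r_4 = 2.7200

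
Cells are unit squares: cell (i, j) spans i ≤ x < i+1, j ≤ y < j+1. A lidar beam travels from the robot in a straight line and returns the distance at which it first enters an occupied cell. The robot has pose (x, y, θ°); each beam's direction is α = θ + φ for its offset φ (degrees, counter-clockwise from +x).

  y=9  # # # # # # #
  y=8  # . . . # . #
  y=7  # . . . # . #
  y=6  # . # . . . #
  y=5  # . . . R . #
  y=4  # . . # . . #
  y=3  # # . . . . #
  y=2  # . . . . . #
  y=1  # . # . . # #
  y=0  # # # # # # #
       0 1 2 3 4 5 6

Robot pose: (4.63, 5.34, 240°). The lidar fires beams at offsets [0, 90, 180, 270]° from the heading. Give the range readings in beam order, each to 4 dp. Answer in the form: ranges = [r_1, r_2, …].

ranges = [1.2600, 1.5819, 2.7400, 1.8822]

beam 1: φ=0°, α=240°
  d=(-0.5000,-0.8660)  start (4,5)  tX=1.2600 tY=0.3926  stride 1/|dx|=2.0000 1/|dy|=1.1547
    cross y-line → (4,4), t=0.3926
    cross x-line → (3,4), t=1.2600 (wall)
  → r_1 = 1.2600
beam 2: φ=90°, α=330°
  d=(0.8660,-0.5000)  start (4,5)  tX=0.4272 tY=0.6800  stride 1/|dx|=1.1547 1/|dy|=2.0000
    cross x-line → (5,5), t=0.4272
    cross y-line → (5,4), t=0.6800
    cross x-line → (6,4), t=1.5819 (wall)
  → r_2 = 1.5819
beam 3: φ=180°, α=60°
  d=(0.5000,0.8660)  start (4,5)  tX=0.7400 tY=0.7621  stride 1/|dx|=2.0000 1/|dy|=1.1547
    cross x-line → (5,5), t=0.7400
    cross y-line → (5,6), t=0.7621
    cross y-line → (5,7), t=1.9168
    cross x-line → (6,7), t=2.7400 (wall)
  → r_3 = 2.7400
beam 4: φ=270°, α=150°
  d=(-0.8660,0.5000)  start (4,5)  tX=0.7275 tY=1.3200  stride 1/|dx|=1.1547 1/|dy|=2.0000
    cross x-line → (3,5), t=0.7275
    cross y-line → (3,6), t=1.3200
    cross x-line → (2,6), t=1.8822 (wall)
  → r_4 = 1.8822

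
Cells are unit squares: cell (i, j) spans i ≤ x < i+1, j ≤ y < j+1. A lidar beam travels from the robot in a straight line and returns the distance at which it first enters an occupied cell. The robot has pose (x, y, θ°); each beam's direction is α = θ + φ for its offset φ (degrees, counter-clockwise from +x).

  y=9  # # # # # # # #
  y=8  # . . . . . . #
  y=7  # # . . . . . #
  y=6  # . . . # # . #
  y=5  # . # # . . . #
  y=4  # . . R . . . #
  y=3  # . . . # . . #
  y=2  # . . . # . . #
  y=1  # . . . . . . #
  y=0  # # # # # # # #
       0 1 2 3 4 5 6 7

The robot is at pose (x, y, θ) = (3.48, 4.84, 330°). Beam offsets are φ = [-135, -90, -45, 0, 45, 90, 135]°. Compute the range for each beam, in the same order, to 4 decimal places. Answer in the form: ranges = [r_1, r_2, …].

ranges = [2.5675, 4.4341, 2.0091, 1.6800, 3.6442, 0.1848, 0.1656]

beam 1: φ=-135°, α=195°
  d=(-0.9659,-0.2588)  start (3,4)  tX=0.4969 tY=3.2455  stride 1/|dx|=1.0353 1/|dy|=3.8637
    cross x-line → (2,4), t=0.4969
    cross x-line → (1,4), t=1.5322
    cross x-line → (0,4), t=2.5675 (wall)
  → r_1 = 2.5675
beam 2: φ=-90°, α=240°
  d=(-0.5000,-0.8660)  start (3,4)  tX=0.9600 tY=0.9699  stride 1/|dx|=2.0000 1/|dy|=1.1547
    cross x-line → (2,4), t=0.9600
    cross y-line → (2,3), t=0.9699
    cross y-line → (2,2), t=2.1246
    cross x-line → (1,2), t=2.9600
    cross y-line → (1,1), t=3.2793
    cross y-line → (1,0), t=4.4341 (wall)
  → r_2 = 4.4341
beam 3: φ=-45°, α=285°
  d=(0.2588,-0.9659)  start (3,4)  tX=2.0091 tY=0.8696  stride 1/|dx|=3.8637 1/|dy|=1.0353
    cross y-line → (3,3), t=0.8696
    cross y-line → (3,2), t=1.9049
    cross x-line → (4,2), t=2.0091 (wall)
  → r_3 = 2.0091
beam 4: φ=0°, α=330°
  d=(0.8660,-0.5000)  start (3,4)  tX=0.6004 tY=1.6800  stride 1/|dx|=1.1547 1/|dy|=2.0000
    cross x-line → (4,4), t=0.6004
    cross y-line → (4,3), t=1.6800 (wall)
  → r_4 = 1.6800
beam 5: φ=45°, α=15°
  d=(0.9659,0.2588)  start (3,4)  tX=0.5383 tY=0.6182  stride 1/|dx|=1.0353 1/|dy|=3.8637
    cross x-line → (4,4), t=0.5383
    cross y-line → (4,5), t=0.6182
    cross x-line → (5,5), t=1.5736
    cross x-line → (6,5), t=2.6089
    cross x-line → (7,5), t=3.6442 (wall)
  → r_5 = 3.6442
beam 6: φ=90°, α=60°
  d=(0.5000,0.8660)  start (3,4)  tX=1.0400 tY=0.1848  stride 1/|dx|=2.0000 1/|dy|=1.1547
    cross y-line → (3,5), t=0.1848 (wall)
  → r_6 = 0.1848
beam 7: φ=135°, α=105°
  d=(-0.2588,0.9659)  start (3,4)  tX=1.8546 tY=0.1656  stride 1/|dx|=3.8637 1/|dy|=1.0353
    cross y-line → (3,5), t=0.1656 (wall)
  → r_7 = 0.1656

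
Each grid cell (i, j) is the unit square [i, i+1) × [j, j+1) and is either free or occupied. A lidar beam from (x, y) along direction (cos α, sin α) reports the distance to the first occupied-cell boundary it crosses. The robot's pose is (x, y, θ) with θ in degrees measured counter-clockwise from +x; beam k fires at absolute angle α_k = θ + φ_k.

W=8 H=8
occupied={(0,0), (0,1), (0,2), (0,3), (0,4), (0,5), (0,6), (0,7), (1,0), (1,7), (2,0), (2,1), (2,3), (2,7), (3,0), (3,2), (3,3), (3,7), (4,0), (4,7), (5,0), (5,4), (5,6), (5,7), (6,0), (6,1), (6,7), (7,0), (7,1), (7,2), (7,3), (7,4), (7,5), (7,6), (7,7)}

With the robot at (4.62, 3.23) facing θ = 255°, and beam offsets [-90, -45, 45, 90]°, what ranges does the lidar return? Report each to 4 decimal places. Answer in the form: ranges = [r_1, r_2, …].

beam 1: φ=-90°, α=165°
  dir = (cos 165°, sin 165°) = (-0.9659, 0.2588); from cell (4,3)
  next x-line at t=0.6419, next y-line at t=2.9751; Δt_x=1.0353, Δt_y=3.8637
    x: enter (3,3) at t=0.6419 ← occupied
  → r_1 = 0.6419
beam 2: φ=-45°, α=210°
  dir = (cos 210°, sin 210°) = (-0.8660, -0.5000); from cell (4,3)
  next x-line at t=0.7159, next y-line at t=0.4600; Δt_x=1.1547, Δt_y=2.0000
    y: enter (4,2) at t=0.4600
    x: enter (3,2) at t=0.7159 ← occupied
  → r_2 = 0.7159
beam 3: φ=45°, α=300°
  dir = (cos 300°, sin 300°) = (0.5000, -0.8660); from cell (4,3)
  next x-line at t=0.7600, next y-line at t=0.2656; Δt_x=2.0000, Δt_y=1.1547
    y: enter (4,2) at t=0.2656
    x: enter (5,2) at t=0.7600
    y: enter (5,1) at t=1.4203
    y: enter (5,0) at t=2.5750 ← occupied
  → r_3 = 2.5750
beam 4: φ=90°, α=345°
  dir = (cos 345°, sin 345°) = (0.9659, -0.2588); from cell (4,3)
  next x-line at t=0.3934, next y-line at t=0.8887; Δt_x=1.0353, Δt_y=3.8637
    x: enter (5,3) at t=0.3934
    y: enter (5,2) at t=0.8887
    x: enter (6,2) at t=1.4287
    x: enter (7,2) at t=2.4640 ← occupied
  → r_4 = 2.4640

ranges = [0.6419, 0.7159, 2.5750, 2.4640]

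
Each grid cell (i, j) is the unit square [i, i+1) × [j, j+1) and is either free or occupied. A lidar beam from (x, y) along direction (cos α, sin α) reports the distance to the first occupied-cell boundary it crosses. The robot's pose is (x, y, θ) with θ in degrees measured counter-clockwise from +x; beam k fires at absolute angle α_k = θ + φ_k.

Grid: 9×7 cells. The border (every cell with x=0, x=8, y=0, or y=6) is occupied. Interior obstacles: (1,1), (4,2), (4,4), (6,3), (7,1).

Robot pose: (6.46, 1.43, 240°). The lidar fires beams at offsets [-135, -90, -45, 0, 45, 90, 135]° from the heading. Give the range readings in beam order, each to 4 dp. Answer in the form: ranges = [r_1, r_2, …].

beam 1: φ=-135°, α=105°
  dir = (cos 105°, sin 105°) = (-0.2588, 0.9659); from cell (6,1)
  next x-line at t=1.7773, next y-line at t=0.5901; Δt_x=3.8637, Δt_y=1.0353
    y: enter (6,2) at t=0.5901
    y: enter (6,3) at t=1.6254 ← occupied
  → r_1 = 1.6254
beam 2: φ=-90°, α=150°
  dir = (cos 150°, sin 150°) = (-0.8660, 0.5000); from cell (6,1)
  next x-line at t=0.5312, next y-line at t=1.1400; Δt_x=1.1547, Δt_y=2.0000
    x: enter (5,1) at t=0.5312
    y: enter (5,2) at t=1.1400
    x: enter (4,2) at t=1.6859 ← occupied
  → r_2 = 1.6859
beam 3: φ=-45°, α=195°
  dir = (cos 195°, sin 195°) = (-0.9659, -0.2588); from cell (6,1)
  next x-line at t=0.4762, next y-line at t=1.6614; Δt_x=1.0353, Δt_y=3.8637
    x: enter (5,1) at t=0.4762
    x: enter (4,1) at t=1.5115
    y: enter (4,0) at t=1.6614 ← occupied
  → r_3 = 1.6614
beam 4: φ=0°, α=240°
  dir = (cos 240°, sin 240°) = (-0.5000, -0.8660); from cell (6,1)
  next x-line at t=0.9200, next y-line at t=0.4965; Δt_x=2.0000, Δt_y=1.1547
    y: enter (6,0) at t=0.4965 ← occupied
  → r_4 = 0.4965
beam 5: φ=45°, α=285°
  dir = (cos 285°, sin 285°) = (0.2588, -0.9659); from cell (6,1)
  next x-line at t=2.0864, next y-line at t=0.4452; Δt_x=3.8637, Δt_y=1.0353
    y: enter (6,0) at t=0.4452 ← occupied
  → r_5 = 0.4452
beam 6: φ=90°, α=330°
  dir = (cos 330°, sin 330°) = (0.8660, -0.5000); from cell (6,1)
  next x-line at t=0.6235, next y-line at t=0.8600; Δt_x=1.1547, Δt_y=2.0000
    x: enter (7,1) at t=0.6235 ← occupied
  → r_6 = 0.6235
beam 7: φ=135°, α=15°
  dir = (cos 15°, sin 15°) = (0.9659, 0.2588); from cell (6,1)
  next x-line at t=0.5590, next y-line at t=2.2023; Δt_x=1.0353, Δt_y=3.8637
    x: enter (7,1) at t=0.5590 ← occupied
  → r_7 = 0.5590

ranges = [1.6254, 1.6859, 1.6614, 0.4965, 0.4452, 0.6235, 0.5590]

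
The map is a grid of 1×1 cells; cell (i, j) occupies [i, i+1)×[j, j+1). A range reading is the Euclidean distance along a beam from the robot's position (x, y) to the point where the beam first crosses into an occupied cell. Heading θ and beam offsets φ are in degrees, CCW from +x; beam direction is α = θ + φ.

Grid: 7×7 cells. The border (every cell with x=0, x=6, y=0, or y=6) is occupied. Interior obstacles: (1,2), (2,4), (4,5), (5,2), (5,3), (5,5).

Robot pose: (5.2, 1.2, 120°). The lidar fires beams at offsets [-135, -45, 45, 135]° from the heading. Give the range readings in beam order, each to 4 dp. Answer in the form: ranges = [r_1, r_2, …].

ranges = [0.7727, 0.8282, 3.3129, 0.2071]

beam 1: φ=-135°, α=345°
  d=(0.9659,-0.2588)  start (5,1)  tX=0.8282 tY=0.7727  stride 1/|dx|=1.0353 1/|dy|=3.8637
    cross y-line → (5,0), t=0.7727 (wall)
  → r_1 = 0.7727
beam 2: φ=-45°, α=75°
  d=(0.2588,0.9659)  start (5,1)  tX=3.0910 tY=0.8282  stride 1/|dx|=3.8637 1/|dy|=1.0353
    cross y-line → (5,2), t=0.8282 (wall)
  → r_2 = 0.8282
beam 3: φ=45°, α=165°
  d=(-0.9659,0.2588)  start (5,1)  tX=0.2071 tY=3.0910  stride 1/|dx|=1.0353 1/|dy|=3.8637
    cross x-line → (4,1), t=0.2071
    cross x-line → (3,1), t=1.2423
    cross x-line → (2,1), t=2.2776
    cross y-line → (2,2), t=3.0910
    cross x-line → (1,2), t=3.3129 (wall)
  → r_3 = 3.3129
beam 4: φ=135°, α=255°
  d=(-0.2588,-0.9659)  start (5,1)  tX=0.7727 tY=0.2071  stride 1/|dx|=3.8637 1/|dy|=1.0353
    cross y-line → (5,0), t=0.2071 (wall)
  → r_4 = 0.2071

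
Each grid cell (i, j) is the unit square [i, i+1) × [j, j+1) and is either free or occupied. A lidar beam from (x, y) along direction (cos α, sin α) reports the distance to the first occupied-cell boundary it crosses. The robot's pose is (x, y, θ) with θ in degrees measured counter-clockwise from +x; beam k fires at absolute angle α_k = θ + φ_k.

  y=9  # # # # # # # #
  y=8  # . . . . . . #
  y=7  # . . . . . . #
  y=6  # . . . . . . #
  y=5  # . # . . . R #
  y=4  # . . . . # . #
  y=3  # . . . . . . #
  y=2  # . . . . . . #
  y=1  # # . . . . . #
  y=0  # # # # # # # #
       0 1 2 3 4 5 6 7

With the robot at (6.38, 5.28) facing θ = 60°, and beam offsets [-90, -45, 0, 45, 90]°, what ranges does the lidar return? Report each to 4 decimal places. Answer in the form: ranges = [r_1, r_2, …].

beam 1: φ=-90°, α=330°
  dir = (cos 330°, sin 330°) = (0.8660, -0.5000); from cell (6,5)
  next x-line at t=0.7159, next y-line at t=0.5600; Δt_x=1.1547, Δt_y=2.0000
    y: enter (6,4) at t=0.5600
    x: enter (7,4) at t=0.7159 ← occupied
  → r_1 = 0.7159
beam 2: φ=-45°, α=15°
  dir = (cos 15°, sin 15°) = (0.9659, 0.2588); from cell (6,5)
  next x-line at t=0.6419, next y-line at t=2.7819; Δt_x=1.0353, Δt_y=3.8637
    x: enter (7,5) at t=0.6419 ← occupied
  → r_2 = 0.6419
beam 3: φ=0°, α=60°
  dir = (cos 60°, sin 60°) = (0.5000, 0.8660); from cell (6,5)
  next x-line at t=1.2400, next y-line at t=0.8314; Δt_x=2.0000, Δt_y=1.1547
    y: enter (6,6) at t=0.8314
    x: enter (7,6) at t=1.2400 ← occupied
  → r_3 = 1.2400
beam 4: φ=45°, α=105°
  dir = (cos 105°, sin 105°) = (-0.2588, 0.9659); from cell (6,5)
  next x-line at t=1.4682, next y-line at t=0.7454; Δt_x=3.8637, Δt_y=1.0353
    y: enter (6,6) at t=0.7454
    x: enter (5,6) at t=1.4682
    y: enter (5,7) at t=1.7807
    y: enter (5,8) at t=2.8160
    y: enter (5,9) at t=3.8512 ← occupied
  → r_4 = 3.8512
beam 5: φ=90°, α=150°
  dir = (cos 150°, sin 150°) = (-0.8660, 0.5000); from cell (6,5)
  next x-line at t=0.4388, next y-line at t=1.4400; Δt_x=1.1547, Δt_y=2.0000
    x: enter (5,5) at t=0.4388
    y: enter (5,6) at t=1.4400
    x: enter (4,6) at t=1.5935
    x: enter (3,6) at t=2.7482
    y: enter (3,7) at t=3.4400
    x: enter (2,7) at t=3.9029
    x: enter (1,7) at t=5.0576
    y: enter (1,8) at t=5.4400
    x: enter (0,8) at t=6.2123 ← occupied
  → r_5 = 6.2123

ranges = [0.7159, 0.6419, 1.2400, 3.8512, 6.2123]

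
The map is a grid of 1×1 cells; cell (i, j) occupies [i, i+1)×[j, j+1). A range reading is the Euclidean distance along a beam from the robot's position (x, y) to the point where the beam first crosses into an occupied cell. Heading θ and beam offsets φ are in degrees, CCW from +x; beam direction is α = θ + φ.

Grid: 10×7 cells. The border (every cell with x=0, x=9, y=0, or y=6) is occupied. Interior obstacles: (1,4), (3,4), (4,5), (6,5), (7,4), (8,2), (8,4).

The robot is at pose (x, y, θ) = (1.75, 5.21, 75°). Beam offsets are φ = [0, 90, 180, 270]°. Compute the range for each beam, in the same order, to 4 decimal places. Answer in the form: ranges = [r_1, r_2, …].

ranges = [0.8179, 0.7765, 0.2174, 1.2941]

beam 1: φ=0°, α=75°
  d=(0.2588,0.9659)  start (1,5)  tX=0.9659 tY=0.8179  stride 1/|dx|=3.8637 1/|dy|=1.0353
    cross y-line → (1,6), t=0.8179 (wall)
  → r_1 = 0.8179
beam 2: φ=90°, α=165°
  d=(-0.9659,0.2588)  start (1,5)  tX=0.7765 tY=3.0523  stride 1/|dx|=1.0353 1/|dy|=3.8637
    cross x-line → (0,5), t=0.7765 (wall)
  → r_2 = 0.7765
beam 3: φ=180°, α=255°
  d=(-0.2588,-0.9659)  start (1,5)  tX=2.8978 tY=0.2174  stride 1/|dx|=3.8637 1/|dy|=1.0353
    cross y-line → (1,4), t=0.2174 (wall)
  → r_3 = 0.2174
beam 4: φ=270°, α=345°
  d=(0.9659,-0.2588)  start (1,5)  tX=0.2588 tY=0.8114  stride 1/|dx|=1.0353 1/|dy|=3.8637
    cross x-line → (2,5), t=0.2588
    cross y-line → (2,4), t=0.8114
    cross x-line → (3,4), t=1.2941 (wall)
  → r_4 = 1.2941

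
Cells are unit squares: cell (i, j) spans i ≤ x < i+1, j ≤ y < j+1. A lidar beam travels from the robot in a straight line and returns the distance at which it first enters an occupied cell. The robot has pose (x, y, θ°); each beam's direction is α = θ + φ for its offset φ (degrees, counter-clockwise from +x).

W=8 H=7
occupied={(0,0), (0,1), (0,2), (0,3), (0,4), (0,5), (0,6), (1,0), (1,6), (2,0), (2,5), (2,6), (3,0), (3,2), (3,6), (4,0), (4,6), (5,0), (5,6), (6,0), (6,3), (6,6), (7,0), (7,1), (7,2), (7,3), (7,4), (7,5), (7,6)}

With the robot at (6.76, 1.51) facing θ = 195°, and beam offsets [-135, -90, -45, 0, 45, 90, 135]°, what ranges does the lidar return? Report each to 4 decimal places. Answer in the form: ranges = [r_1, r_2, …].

ranges = [0.4800, 1.5426, 6.6511, 1.9705, 0.5889, 0.5280, 0.2771]

beam 1: φ=-135°, α=60°
  d=(0.5000,0.8660)  start (6,1)  tX=0.4800 tY=0.5658  stride 1/|dx|=2.0000 1/|dy|=1.1547
    cross x-line → (7,1), t=0.4800 (wall)
  → r_1 = 0.4800
beam 2: φ=-90°, α=105°
  d=(-0.2588,0.9659)  start (6,1)  tX=2.9364 tY=0.5073  stride 1/|dx|=3.8637 1/|dy|=1.0353
    cross y-line → (6,2), t=0.5073
    cross y-line → (6,3), t=1.5426 (wall)
  → r_2 = 1.5426
beam 3: φ=-45°, α=150°
  d=(-0.8660,0.5000)  start (6,1)  tX=0.8776 tY=0.9800  stride 1/|dx|=1.1547 1/|dy|=2.0000
    cross x-line → (5,1), t=0.8776
    cross y-line → (5,2), t=0.9800
    cross x-line → (4,2), t=2.0323
    cross y-line → (4,3), t=2.9800
    cross x-line → (3,3), t=3.1870
    cross x-line → (2,3), t=4.3417
    cross y-line → (2,4), t=4.9800
    cross x-line → (1,4), t=5.4964
    cross x-line → (0,4), t=6.6511 (wall)
  → r_3 = 6.6511
beam 4: φ=0°, α=195°
  d=(-0.9659,-0.2588)  start (6,1)  tX=0.7868 tY=1.9705  stride 1/|dx|=1.0353 1/|dy|=3.8637
    cross x-line → (5,1), t=0.7868
    cross x-line → (4,1), t=1.8221
    cross y-line → (4,0), t=1.9705 (wall)
  → r_4 = 1.9705
beam 5: φ=45°, α=240°
  d=(-0.5000,-0.8660)  start (6,1)  tX=1.5200 tY=0.5889  stride 1/|dx|=2.0000 1/|dy|=1.1547
    cross y-line → (6,0), t=0.5889 (wall)
  → r_5 = 0.5889
beam 6: φ=90°, α=285°
  d=(0.2588,-0.9659)  start (6,1)  tX=0.9273 tY=0.5280  stride 1/|dx|=3.8637 1/|dy|=1.0353
    cross y-line → (6,0), t=0.5280 (wall)
  → r_6 = 0.5280
beam 7: φ=135°, α=330°
  d=(0.8660,-0.5000)  start (6,1)  tX=0.2771 tY=1.0200  stride 1/|dx|=1.1547 1/|dy|=2.0000
    cross x-line → (7,1), t=0.2771 (wall)
  → r_7 = 0.2771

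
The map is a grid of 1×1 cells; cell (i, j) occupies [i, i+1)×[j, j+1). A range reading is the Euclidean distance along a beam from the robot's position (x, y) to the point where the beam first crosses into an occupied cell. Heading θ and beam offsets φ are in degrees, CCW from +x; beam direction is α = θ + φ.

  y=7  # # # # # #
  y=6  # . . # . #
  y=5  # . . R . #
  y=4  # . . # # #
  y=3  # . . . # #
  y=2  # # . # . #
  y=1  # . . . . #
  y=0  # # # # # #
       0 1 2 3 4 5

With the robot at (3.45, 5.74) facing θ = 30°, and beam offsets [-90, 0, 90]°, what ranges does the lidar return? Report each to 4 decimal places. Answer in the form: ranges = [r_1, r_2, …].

ranges = [0.8545, 0.5200, 0.3002]

beam 1: φ=-90°, α=300°
  direction (0.5000, -0.8660); cell (3,5); t to first gridline: x 1.1000, y 0.8545 (then +2.0000 / +1.1547)
    (3,4) via y @ 0.8545  # hit
  → r_1 = 0.8545
beam 2: φ=0°, α=30°
  direction (0.8660, 0.5000); cell (3,5); t to first gridline: x 0.6351, y 0.5200 (then +1.1547 / +2.0000)
    (3,6) via y @ 0.5200  # hit
  → r_2 = 0.5200
beam 3: φ=90°, α=120°
  direction (-0.5000, 0.8660); cell (3,5); t to first gridline: x 0.9000, y 0.3002 (then +2.0000 / +1.1547)
    (3,6) via y @ 0.3002  # hit
  → r_3 = 0.3002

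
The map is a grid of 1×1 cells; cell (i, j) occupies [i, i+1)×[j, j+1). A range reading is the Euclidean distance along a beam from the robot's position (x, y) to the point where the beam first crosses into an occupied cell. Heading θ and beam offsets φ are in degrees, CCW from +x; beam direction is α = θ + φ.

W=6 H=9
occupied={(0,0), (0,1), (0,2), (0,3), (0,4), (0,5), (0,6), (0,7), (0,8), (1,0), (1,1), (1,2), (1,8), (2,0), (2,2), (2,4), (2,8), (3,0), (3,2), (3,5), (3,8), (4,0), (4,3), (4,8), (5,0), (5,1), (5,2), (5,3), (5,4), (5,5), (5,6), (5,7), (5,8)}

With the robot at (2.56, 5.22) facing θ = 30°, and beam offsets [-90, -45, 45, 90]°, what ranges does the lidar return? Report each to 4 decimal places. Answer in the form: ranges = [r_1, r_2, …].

beam 1: φ=-90°, α=300°
  direction (0.5000, -0.8660); cell (2,5); t to first gridline: x 0.8800, y 0.2540 (then +2.0000 / +1.1547)
    (2,4) via y @ 0.2540  # hit
  → r_1 = 0.2540
beam 2: φ=-45°, α=345°
  direction (0.9659, -0.2588); cell (2,5); t to first gridline: x 0.4555, y 0.8500 (then +1.0353 / +3.8637)
    (3,5) via x @ 0.4555  # hit
  → r_2 = 0.4555
beam 3: φ=45°, α=75°
  direction (0.2588, 0.9659); cell (2,5); t to first gridline: x 1.7000, y 0.8075 (then +3.8637 / +1.0353)
    (2,6) via y @ 0.8075
    (3,6) via x @ 1.7000
    (3,7) via y @ 1.8428
    (3,8) via y @ 2.8781  # hit
  → r_3 = 2.8781
beam 4: φ=90°, α=120°
  direction (-0.5000, 0.8660); cell (2,5); t to first gridline: x 1.1200, y 0.9007 (then +2.0000 / +1.1547)
    (2,6) via y @ 0.9007
    (1,6) via x @ 1.1200
    (1,7) via y @ 2.0554
    (0,7) via x @ 3.1200  # hit
  → r_4 = 3.1200

ranges = [0.2540, 0.4555, 2.8781, 3.1200]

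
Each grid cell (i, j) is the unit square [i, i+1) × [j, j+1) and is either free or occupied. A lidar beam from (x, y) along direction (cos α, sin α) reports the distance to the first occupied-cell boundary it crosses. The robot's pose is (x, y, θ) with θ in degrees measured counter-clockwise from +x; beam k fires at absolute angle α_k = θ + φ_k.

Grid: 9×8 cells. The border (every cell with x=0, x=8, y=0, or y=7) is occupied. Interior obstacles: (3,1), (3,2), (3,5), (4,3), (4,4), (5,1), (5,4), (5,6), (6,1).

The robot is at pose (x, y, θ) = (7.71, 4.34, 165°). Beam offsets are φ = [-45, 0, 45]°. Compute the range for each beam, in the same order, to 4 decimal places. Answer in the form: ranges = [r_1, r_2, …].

ranges = [3.0715, 1.7703, 4.2839]

beam 1: φ=-45°, α=120°
  dir = (cos 120°, sin 120°) = (-0.5000, 0.8660); from cell (7,4)
  next x-line at t=1.4200, next y-line at t=0.7621; Δt_x=2.0000, Δt_y=1.1547
    y: enter (7,5) at t=0.7621
    x: enter (6,5) at t=1.4200
    y: enter (6,6) at t=1.9168
    y: enter (6,7) at t=3.0715 ← occupied
  → r_1 = 3.0715
beam 2: φ=0°, α=165°
  dir = (cos 165°, sin 165°) = (-0.9659, 0.2588); from cell (7,4)
  next x-line at t=0.7350, next y-line at t=2.5500; Δt_x=1.0353, Δt_y=3.8637
    x: enter (6,4) at t=0.7350
    x: enter (5,4) at t=1.7703 ← occupied
  → r_2 = 1.7703
beam 3: φ=45°, α=210°
  dir = (cos 210°, sin 210°) = (-0.8660, -0.5000); from cell (7,4)
  next x-line at t=0.8198, next y-line at t=0.6800; Δt_x=1.1547, Δt_y=2.0000
    y: enter (7,3) at t=0.6800
    x: enter (6,3) at t=0.8198
    x: enter (5,3) at t=1.9745
    y: enter (5,2) at t=2.6800
    x: enter (4,2) at t=3.1292
    x: enter (3,2) at t=4.2839 ← occupied
  → r_3 = 4.2839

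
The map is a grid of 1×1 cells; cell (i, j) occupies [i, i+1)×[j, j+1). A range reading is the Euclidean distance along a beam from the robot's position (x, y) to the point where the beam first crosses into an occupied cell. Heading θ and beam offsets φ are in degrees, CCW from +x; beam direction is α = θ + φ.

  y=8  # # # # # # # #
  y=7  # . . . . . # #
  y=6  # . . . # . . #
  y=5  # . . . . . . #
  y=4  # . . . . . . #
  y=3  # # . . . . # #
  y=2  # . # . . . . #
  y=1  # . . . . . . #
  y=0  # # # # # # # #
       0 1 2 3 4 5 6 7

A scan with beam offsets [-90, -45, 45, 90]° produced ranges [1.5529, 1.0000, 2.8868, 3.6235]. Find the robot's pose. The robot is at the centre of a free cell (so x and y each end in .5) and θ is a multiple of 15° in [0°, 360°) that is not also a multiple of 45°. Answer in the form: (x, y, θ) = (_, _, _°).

Candidates: 37 free-cell centres × 16 headings = 592 poses. Raycast each; keep the one whose scan matches to 4 dp.
  (2.5, 3.5, 210°): beam 1 = 3.0000 ≠ 1.5529 ✗
  (2.5, 4.5, 345°): beam 2 = 4.0415 ≠ 1.0000 ✗
  (2.5, 4.5, 285°): beam 3 = 5.1962 ≠ 2.8868 ✗
  (2.5, 4.5, 210°): beam 1 = 3.0000 ≠ 1.5529 ✗
  …
  (3.5, 3.5, 255°): r_1=1.5529, r_2=1.0000, r_3=2.8868, r_4=3.6235 — all match ✓
No second candidate reproduces the full scan.

(x, y, θ) = (3.5, 3.5, 255°)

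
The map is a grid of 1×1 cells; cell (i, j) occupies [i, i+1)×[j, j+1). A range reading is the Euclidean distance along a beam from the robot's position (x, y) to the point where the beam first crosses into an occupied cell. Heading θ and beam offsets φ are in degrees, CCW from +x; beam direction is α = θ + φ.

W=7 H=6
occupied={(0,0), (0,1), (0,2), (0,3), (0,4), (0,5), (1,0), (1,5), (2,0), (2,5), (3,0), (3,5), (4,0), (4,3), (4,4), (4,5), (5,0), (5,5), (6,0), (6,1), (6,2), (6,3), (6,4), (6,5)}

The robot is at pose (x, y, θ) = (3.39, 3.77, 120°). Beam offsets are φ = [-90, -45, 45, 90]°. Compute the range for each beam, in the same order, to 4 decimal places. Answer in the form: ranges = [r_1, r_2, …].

beam 1: φ=-90°, α=30°
  direction (0.8660, 0.5000); cell (3,3); t to first gridline: x 0.7044, y 0.4600 (then +1.1547 / +2.0000)
    (3,4) via y @ 0.4600
    (4,4) via x @ 0.7044  # hit
  → r_1 = 0.7044
beam 2: φ=-45°, α=75°
  direction (0.2588, 0.9659); cell (3,3); t to first gridline: x 2.3569, y 0.2381 (then +3.8637 / +1.0353)
    (3,4) via y @ 0.2381
    (3,5) via y @ 1.2734  # hit
  → r_2 = 1.2734
beam 3: φ=45°, α=165°
  direction (-0.9659, 0.2588); cell (3,3); t to first gridline: x 0.4038, y 0.8887 (then +1.0353 / +3.8637)
    (2,3) via x @ 0.4038
    (2,4) via y @ 0.8887
    (1,4) via x @ 1.4390
    (0,4) via x @ 2.4743  # hit
  → r_3 = 2.4743
beam 4: φ=90°, α=210°
  direction (-0.8660, -0.5000); cell (3,3); t to first gridline: x 0.4503, y 1.5400 (then +1.1547 / +2.0000)
    (2,3) via x @ 0.4503
    (2,2) via y @ 1.5400
    (1,2) via x @ 1.6050
    (0,2) via x @ 2.7597  # hit
  → r_4 = 2.7597

ranges = [0.7044, 1.2734, 2.4743, 2.7597]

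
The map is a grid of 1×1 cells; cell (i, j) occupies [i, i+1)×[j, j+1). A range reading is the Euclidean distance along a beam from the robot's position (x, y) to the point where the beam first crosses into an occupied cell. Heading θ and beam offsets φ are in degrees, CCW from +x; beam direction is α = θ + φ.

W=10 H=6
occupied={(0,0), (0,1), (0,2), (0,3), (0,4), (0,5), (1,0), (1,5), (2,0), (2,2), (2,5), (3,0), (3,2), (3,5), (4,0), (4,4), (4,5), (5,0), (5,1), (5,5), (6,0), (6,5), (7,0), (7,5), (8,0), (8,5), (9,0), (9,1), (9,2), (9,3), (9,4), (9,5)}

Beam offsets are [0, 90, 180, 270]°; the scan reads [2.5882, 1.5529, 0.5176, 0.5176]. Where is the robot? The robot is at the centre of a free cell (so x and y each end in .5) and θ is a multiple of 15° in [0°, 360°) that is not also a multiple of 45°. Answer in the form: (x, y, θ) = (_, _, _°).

(x, y, θ) = (3.5, 4.5, 195°)

Enumerate (i+0.5, j+0.5, θ) over the 28 free cells and 16 admissible headings. For each, cast all 4 beams and compare to the given ranges.
  (3.5, 1.5, 285°): beam 1 = 0.5176 ≠ 2.5882 ✗
  (4.5, 1.5, 60°): beam 1 = 4.0415 ≠ 2.5882 ✗
  (5.5, 4.5, 120°): beam 1 = 0.5774 ≠ 2.5882 ✗
  (6.5, 4.5, 60°): beam 1 = 0.5774 ≠ 2.5882 ✗
  …
  (3.5, 4.5, 195°): r_1=2.5882, r_2=1.5529, r_3=0.5176, r_4=0.5176 — all match ✓
Only this pose fits every beam.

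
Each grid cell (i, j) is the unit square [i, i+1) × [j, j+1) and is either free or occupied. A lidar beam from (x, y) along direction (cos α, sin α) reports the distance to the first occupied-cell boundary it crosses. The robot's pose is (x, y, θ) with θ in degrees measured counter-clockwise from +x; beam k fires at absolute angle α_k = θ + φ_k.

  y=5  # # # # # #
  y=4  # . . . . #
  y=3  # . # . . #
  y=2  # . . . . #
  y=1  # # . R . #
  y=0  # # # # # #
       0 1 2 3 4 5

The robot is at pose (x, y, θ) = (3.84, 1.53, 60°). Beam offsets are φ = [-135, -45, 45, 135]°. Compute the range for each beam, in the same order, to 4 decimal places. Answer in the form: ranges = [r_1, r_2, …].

ranges = [0.5487, 1.2009, 3.5924, 1.9049]

beam 1: φ=-135°, α=285°
  cosα=0.2588 sinα=-0.9659 | (3,1) | tMaxX 0.6182 tMaxY 0.5487 | tΔX 3.8637 tΔY 1.0353
    t=0.5487 [y] (3,0) — stop
  → r_1 = 0.5487
beam 2: φ=-45°, α=15°
  cosα=0.9659 sinα=0.2588 | (3,1) | tMaxX 0.1656 tMaxY 1.8159 | tΔX 1.0353 tΔY 3.8637
    t=0.1656 [x] (4,1)
    t=1.2009 [x] (5,1) — stop
  → r_2 = 1.2009
beam 3: φ=45°, α=105°
  cosα=-0.2588 sinα=0.9659 | (3,1) | tMaxX 3.2455 tMaxY 0.4866 | tΔX 3.8637 tΔY 1.0353
    t=0.4866 [y] (3,2)
    t=1.5219 [y] (3,3)
    t=2.5571 [y] (3,4)
    t=3.2455 [x] (2,4)
    t=3.5924 [y] (2,5) — stop
  → r_3 = 3.5924
beam 4: φ=135°, α=195°
  cosα=-0.9659 sinα=-0.2588 | (3,1) | tMaxX 0.8696 tMaxY 2.0478 | tΔX 1.0353 tΔY 3.8637
    t=0.8696 [x] (2,1)
    t=1.9049 [x] (1,1) — stop
  → r_4 = 1.9049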